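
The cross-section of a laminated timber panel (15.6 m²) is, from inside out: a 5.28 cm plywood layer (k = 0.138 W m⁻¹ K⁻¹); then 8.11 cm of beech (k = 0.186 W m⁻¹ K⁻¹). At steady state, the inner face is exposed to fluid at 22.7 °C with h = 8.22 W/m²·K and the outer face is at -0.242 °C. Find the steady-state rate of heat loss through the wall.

Series thermal resistances, inner to outer:
  R_conv,in = 1/(hA) = 1/(8.22·15.6) = 0.007798 K/W
  R_plywood = L/(kA) = 0.0528/(0.138·15.6) = 0.02453 K/W
  R_beech = L/(kA) = 0.0811/(0.186·15.6) = 0.02795 K/W
ΣR = 0.007798 + 0.02453 + 0.02795 = 0.06028 K/W
Q = ΔT/ΣR = (22.7 °C − -0.242 °C)/0.06028 = 381 W

Q = 381 W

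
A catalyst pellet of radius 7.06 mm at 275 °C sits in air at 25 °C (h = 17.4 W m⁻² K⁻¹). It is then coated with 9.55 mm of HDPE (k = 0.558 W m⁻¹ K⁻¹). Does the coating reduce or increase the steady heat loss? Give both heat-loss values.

increases: 2.72 → 8.87 W

Critical radius for a sphere: r_cr = 2k/h = 0.0641 m = 6.41 cm.
Outer radius after coating: r₂ = 0.00706 + 0.00955 = 0.01661 m.
Since r₁ < r_cr and r₂ ≤ r_cr, the coating moves toward the maximum at r_cr — heat loss rises.
Bare: R = 1/(4πr₁²h) = 91.76 K/W; Q = 250/91.76 = 2.72 W.
Coated: R = R_cond + R_conv = 28.19 K/W; Q = 250/28.19 = 8.87 W.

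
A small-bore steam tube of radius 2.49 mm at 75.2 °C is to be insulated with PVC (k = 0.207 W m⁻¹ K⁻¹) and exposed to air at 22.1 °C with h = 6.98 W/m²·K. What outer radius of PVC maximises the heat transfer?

r_cr = 2.97 cm

For a cylinder, r_cr = k_ins/h = 0.207/6.98 = 0.0297 m = 2.97 cm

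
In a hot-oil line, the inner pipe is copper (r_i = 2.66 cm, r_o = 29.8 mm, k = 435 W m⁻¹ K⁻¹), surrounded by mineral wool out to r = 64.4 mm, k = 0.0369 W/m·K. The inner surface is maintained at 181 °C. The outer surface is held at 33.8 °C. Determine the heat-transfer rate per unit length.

Treat each layer as a resistance in series:
  R'_copper = ln(0.0298/0.0266)/(2πk) = 0.1136/(2π·435) = 4.156×10^-5 m·K/W
  R'_mineral wool = ln(0.0644/0.0298)/(2πk) = 0.7706/(2π·0.0369) = 3.324 m·K/W
ΣR = 4.156×10^-5 + 3.324 = 3.324 m·K/W
Q' = ΔT/ΣR = (181 °C − 33.8 °C)/3.324 = 44.3 W/m

Q' = 44.3 W/m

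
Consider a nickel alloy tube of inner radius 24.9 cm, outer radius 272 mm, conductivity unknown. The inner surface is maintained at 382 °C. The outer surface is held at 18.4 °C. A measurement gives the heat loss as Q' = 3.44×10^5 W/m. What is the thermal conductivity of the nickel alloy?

k = 13.3 W/m·K

ΣR = ΔT/Q' = |382 − 18.4|/3.44×10^5 = 0.001057 m·K/W
ln(r₂/r₁)/(2πk) = 0.001057 ⇒ k = 0.08835/(2π·0.001057) = 13.3 W/m·K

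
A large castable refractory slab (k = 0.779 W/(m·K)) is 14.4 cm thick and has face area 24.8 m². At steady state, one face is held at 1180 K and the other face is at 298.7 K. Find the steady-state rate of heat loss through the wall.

Q = kA·ΔT/L = 0.779 × 24.8 × |1180 K − 298.7 K| / 0.144 = 1.18×10^5 W

Q = 118 kW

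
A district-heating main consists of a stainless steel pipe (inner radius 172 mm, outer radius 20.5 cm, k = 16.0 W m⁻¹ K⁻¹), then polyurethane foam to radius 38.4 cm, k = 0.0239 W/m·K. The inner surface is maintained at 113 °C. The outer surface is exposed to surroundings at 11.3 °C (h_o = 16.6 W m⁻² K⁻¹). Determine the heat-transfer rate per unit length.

Q' = 24.2 W/m

Resistance network (inner→outer):
  R'_stainless steel = ln(0.205/0.172)/(2πk) = 0.1755/(2π·16.0) = 0.001746 m·K/W
  R'_polyurethane foam = ln(0.384/0.205)/(2πk) = 0.6276/(2π·0.0239) = 4.180 m·K/W
  R'_conv,out = 1/(2πr h) = 1/(2π·0.384·16.6) = 0.02497 m·K/W
ΣR = 0.001746 + 4.180 + 0.02497 = 4.207 m·K/W
Q' = ΔT/ΣR = (113 °C − 11.3 °C)/4.207 = 24.2 W/m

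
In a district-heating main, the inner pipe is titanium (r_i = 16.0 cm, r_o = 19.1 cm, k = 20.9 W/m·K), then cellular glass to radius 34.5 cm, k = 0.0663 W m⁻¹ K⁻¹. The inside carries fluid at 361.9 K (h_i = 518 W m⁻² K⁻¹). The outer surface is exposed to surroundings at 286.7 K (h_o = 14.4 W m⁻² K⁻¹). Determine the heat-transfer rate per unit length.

Q' = 51.7 W/m

Treat each layer as a resistance in series:
  R'_conv,in = 1/(2πr h) = 1/(2π·0.160·518) = 0.001920 m·K/W
  R'_titanium = ln(0.191/0.160)/(2πk) = 0.1771/(2π·20.9) = 0.001349 m·K/W
  R'_cellular glass = ln(0.345/0.191)/(2πk) = 0.5913/(2π·0.0663) = 1.419 m·K/W
  R'_conv,out = 1/(2πr h) = 1/(2π·0.345·14.4) = 0.03204 m·K/W
ΣR = 0.001920 + 0.001349 + 1.419 + 0.03204 = 1.454 m·K/W
Q' = ΔT/ΣR = (361.9 K − 286.7 K)/1.454 = 51.7 W/m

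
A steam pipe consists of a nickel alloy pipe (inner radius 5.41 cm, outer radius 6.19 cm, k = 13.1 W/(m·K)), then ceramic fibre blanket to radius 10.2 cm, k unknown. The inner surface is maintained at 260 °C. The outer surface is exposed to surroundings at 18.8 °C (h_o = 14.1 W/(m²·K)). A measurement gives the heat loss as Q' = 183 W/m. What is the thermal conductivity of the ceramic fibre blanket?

ΣR = ΔT/Q' = |260 − 18.8|/183 = 1.318 m·K/W
Known resistances:
  R'_nickel alloy = ln(0.0619/0.0541)/(2πk) = 0.1347/(2π·13.1) = 0.001636 m·K/W
  R'_conv,out = 1/(2πr h) = 1/(2π·0.102·14.1) = 0.1107 m·K/W
R_ceramic fibre blanket = ΣR − ΣR_known = 1.318 − 0.1123 = 1.206 m·K/W
ln(r₂/r₁)/(2πk) = 1.206 ⇒ k = 0.4995/(2π·1.206) = 0.0659 W/m·K

k = 0.0659 W/m·K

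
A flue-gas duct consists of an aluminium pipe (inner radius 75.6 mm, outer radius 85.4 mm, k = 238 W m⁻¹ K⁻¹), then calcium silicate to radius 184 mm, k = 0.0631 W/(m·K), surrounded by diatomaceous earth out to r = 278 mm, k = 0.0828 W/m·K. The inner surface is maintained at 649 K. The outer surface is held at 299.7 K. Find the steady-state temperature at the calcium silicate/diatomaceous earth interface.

Resistance network (inner→outer):
  R'_aluminium = ln(0.0854/0.0756)/(2πk) = 0.1219/(2π·238) = 8.151×10^-5 m·K/W
  R'_calcium silicate = ln(0.184/0.0854)/(2πk) = 0.7676/(2π·0.0631) = 1.936 m·K/W
  R'_diatomaceous earth = ln(0.278/0.184)/(2πk) = 0.4127/(2π·0.0828) = 0.7932 m·K/W
ΣR = 8.151×10^-5 + 1.936 + 0.7932 = 2.729 m·K/W
Q' = ΔT/ΣR = (649 K − 299.7 K)/2.729 = 128.0 W/m
From the inner boundary to the calcium silicate/diatomaceous earth interface, ΣR_partial = 1.936 m·K/W.
T_interface = T_in − Q'·ΣR_partial = 649 K − (128.0)(1.936) = 401 K

T = 401 K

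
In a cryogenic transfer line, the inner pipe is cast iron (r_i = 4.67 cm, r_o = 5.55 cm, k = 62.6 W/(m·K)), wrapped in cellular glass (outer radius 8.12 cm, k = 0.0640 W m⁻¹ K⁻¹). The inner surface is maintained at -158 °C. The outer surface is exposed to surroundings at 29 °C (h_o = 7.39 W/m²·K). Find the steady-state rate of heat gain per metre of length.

Q' = 154 W/m

Resistance network (inner→outer):
  R'_cast iron = ln(0.0555/0.0467)/(2πk) = 0.1726/(2π·62.6) = 4.389×10^-4 m·K/W
  R'_cellular glass = ln(0.0812/0.0555)/(2πk) = 0.3805/(2π·0.0640) = 0.9463 m·K/W
  R'_conv,out = 1/(2πr h) = 1/(2π·0.0812·7.39) = 0.2652 m·K/W
ΣR = 4.389×10^-4 + 0.9463 + 0.2652 = 1.212 m·K/W
Q' = ΔT/ΣR = (-158 °C − 29 °C)/1.212 = -154 W/m
(Negative Q' ⇒ heat flows inward; heat gain = 154 W/m.)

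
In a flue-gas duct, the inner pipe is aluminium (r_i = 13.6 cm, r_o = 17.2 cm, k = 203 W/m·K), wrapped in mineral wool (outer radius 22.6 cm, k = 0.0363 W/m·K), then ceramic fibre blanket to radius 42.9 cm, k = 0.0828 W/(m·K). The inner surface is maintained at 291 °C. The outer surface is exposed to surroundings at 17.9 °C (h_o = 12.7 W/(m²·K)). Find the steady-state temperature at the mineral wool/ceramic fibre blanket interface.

T = 158 °C

Treat each layer as a resistance in series:
  R'_aluminium = ln(0.172/0.136)/(2πk) = 0.2348/(2π·203) = 1.841×10^-4 m·K/W
  R'_mineral wool = ln(0.226/0.172)/(2πk) = 0.2730/(2π·0.0363) = 1.197 m·K/W
  R'_ceramic fibre blanket = ln(0.429/0.226)/(2πk) = 0.6409/(2π·0.0828) = 1.232 m·K/W
  R'_conv,out = 1/(2πr h) = 1/(2π·0.429·12.7) = 0.02921 m·K/W
ΣR = 1.841×10^-4 + 1.197 + 1.232 + 0.02921 = 2.458 m·K/W
Q' = ΔT/ΣR = (291 °C − 17.9 °C)/2.458 = 111.1 W/m
From the inner boundary to the mineral wool/ceramic fibre blanket interface, ΣR_partial = 1.197 m·K/W.
T_interface = T_in − Q'·ΣR_partial = 291 °C − (111.1)(1.197) = 158 °C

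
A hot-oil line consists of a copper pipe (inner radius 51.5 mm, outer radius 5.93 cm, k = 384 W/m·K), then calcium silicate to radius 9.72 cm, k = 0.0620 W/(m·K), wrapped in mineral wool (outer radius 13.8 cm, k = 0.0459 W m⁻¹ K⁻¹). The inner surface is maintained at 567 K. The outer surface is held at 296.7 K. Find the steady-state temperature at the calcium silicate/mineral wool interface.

T = 429 K

Resistance network (inner→outer):
  R'_copper = ln(0.0593/0.0515)/(2πk) = 0.1410/(2π·384) = 5.845×10^-5 m·K/W
  R'_calcium silicate = ln(0.0972/0.0593)/(2πk) = 0.4942/(2π·0.0620) = 1.269 m·K/W
  R'_mineral wool = ln(0.138/0.0972)/(2πk) = 0.3505/(2π·0.0459) = 1.215 m·K/W
ΣR = 5.845×10^-5 + 1.269 + 1.215 = 2.484 m·K/W
Q' = ΔT/ΣR = (567 K − 296.7 K)/2.484 = 108.8 W/m
From the inner boundary to the calcium silicate/mineral wool interface, ΣR_partial = 1.269 m·K/W.
T_interface = T_in − Q'·ΣR_partial = 567 K − (108.8)(1.269) = 429 K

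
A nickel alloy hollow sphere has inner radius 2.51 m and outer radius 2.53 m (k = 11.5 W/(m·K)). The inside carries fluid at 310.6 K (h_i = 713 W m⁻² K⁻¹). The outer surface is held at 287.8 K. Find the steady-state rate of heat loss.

Q = 577 kW

Treat each layer as a resistance in series:
  R_conv,in = 1/(4πr²h) = 1/(4π·2.51²·713) = 1.772×10^-5 K/W
  R_nickel alloy = (1/2.51 − 1/2.53)/(4πk) = 0.003149/(4π·11.5) = 2.179×10^-5 K/W
ΣR = 1.772×10^-5 + 2.179×10^-5 = 3.951×10^-5 K/W
Q = ΔT/ΣR = (310.6 K − 287.8 K)/3.951×10^-5 = 5.77×10^5 W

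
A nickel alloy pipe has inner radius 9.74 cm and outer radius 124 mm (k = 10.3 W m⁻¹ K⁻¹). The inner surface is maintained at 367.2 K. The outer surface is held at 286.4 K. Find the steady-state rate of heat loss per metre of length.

Q' = 2πk·ΔT/ln(r₂/r₁) = 2π × 10.3 × 80.8 / ln(0.124/0.0974) = 21700 W/m

Q' = 21.7 kW/m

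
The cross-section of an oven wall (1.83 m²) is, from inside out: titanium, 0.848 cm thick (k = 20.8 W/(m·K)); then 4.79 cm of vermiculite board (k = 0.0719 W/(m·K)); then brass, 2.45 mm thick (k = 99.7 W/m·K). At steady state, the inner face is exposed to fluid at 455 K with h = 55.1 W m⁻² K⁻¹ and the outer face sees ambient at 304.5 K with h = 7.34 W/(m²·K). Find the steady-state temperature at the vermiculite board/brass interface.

T = 329.5 K

Series thermal resistances, inner to outer:
  R_conv,in = 1/(hA) = 1/(55.1·1.83) = 0.009917 K/W
  R_titanium = L/(kA) = 0.00848/(20.8·1.83) = 2.228×10^-4 K/W
  R_vermiculite board = L/(kA) = 0.0479/(0.0719·1.83) = 0.3640 K/W
  R_brass = L/(kA) = 0.00245/(99.7·1.83) = 1.343×10^-5 K/W
  R_conv,out = 1/(hA) = 1/(7.34·1.83) = 0.07445 K/W
ΣR = 0.009917 + 2.228×10^-4 + 0.3640 + 1.343×10^-5 + 0.07445 = 0.4486 K/W
Q = ΔT/ΣR = (455 K − 304.5 K)/0.4486 = 335.5 W
From the inner boundary to the vermiculite board/brass interface, ΣR_partial = 0.3741 K/W.
T_interface = T_in − Q·ΣR_partial = 455 K − (335.5)(0.3741) = 329.5 K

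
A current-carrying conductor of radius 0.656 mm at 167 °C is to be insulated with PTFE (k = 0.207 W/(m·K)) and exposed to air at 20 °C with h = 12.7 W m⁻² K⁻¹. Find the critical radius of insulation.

r_cr = 1.63 cm

For a cylinder, r_cr = k_ins/h = 0.207/12.7 = 0.0163 m = 1.63 cm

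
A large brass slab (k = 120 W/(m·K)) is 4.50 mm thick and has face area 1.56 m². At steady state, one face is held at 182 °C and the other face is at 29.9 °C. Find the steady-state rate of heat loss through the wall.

Q = 6330 kW

Q = kA·ΔT/L = 120 × 1.56 × |182 °C − 29.9 °C| / 0.00450 = 6.33×10^6 W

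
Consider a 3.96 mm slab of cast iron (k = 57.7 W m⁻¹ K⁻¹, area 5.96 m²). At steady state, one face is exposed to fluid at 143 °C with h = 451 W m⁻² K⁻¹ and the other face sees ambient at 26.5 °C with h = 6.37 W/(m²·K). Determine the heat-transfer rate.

Series thermal resistances, inner to outer:
  R_conv,in = 1/(hA) = 1/(451·5.96) = 3.720×10^-4 K/W
  R_cast iron = L/(kA) = 0.00396/(57.7·5.96) = 1.152×10^-5 K/W
  R_conv,out = 1/(hA) = 1/(6.37·5.96) = 0.02634 K/W
ΣR = 3.720×10^-4 + 1.152×10^-5 + 0.02634 = 0.02672 K/W
Q = ΔT/ΣR = (143 °C − 26.5 °C)/0.02672 = 4360 W

Q = 4.36 kW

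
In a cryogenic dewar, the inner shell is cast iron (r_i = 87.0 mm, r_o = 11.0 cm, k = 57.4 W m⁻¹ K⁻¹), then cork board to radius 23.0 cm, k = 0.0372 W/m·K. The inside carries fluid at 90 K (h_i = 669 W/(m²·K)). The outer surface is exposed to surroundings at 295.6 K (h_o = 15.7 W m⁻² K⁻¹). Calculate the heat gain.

Resistance network (inner→outer):
  R_conv,in = 1/(4πr²h) = 1/(4π·0.0870²·669) = 0.01572 K/W
  R_cast iron = (1/0.0870 − 1/0.110)/(4πk) = 2.403/(4π·57.4) = 0.003332 K/W
  R_cork board = (1/0.110 − 1/0.230)/(4πk) = 4.743/(4π·0.0372) = 10.15 K/W
  R_conv,out = 1/(4πr²h) = 1/(4π·0.230²·15.7) = 0.09582 K/W
ΣR = 0.01572 + 0.003332 + 10.15 + 0.09582 = 10.26 K/W
Q = ΔT/ΣR = (90 K − 295.6 K)/10.26 = -20.0 W
(Negative Q ⇒ heat flows inward; heat gain = 20.0 W.)

Q = 20.0 W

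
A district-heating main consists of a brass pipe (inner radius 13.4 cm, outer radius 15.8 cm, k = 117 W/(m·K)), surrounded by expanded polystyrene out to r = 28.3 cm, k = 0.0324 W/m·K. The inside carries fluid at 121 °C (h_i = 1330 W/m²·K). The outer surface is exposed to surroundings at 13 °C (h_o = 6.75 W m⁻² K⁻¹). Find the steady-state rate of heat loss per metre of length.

Series thermal resistances, inner to outer:
  R'_conv,in = 1/(2πr h) = 1/(2π·0.134·1330) = 8.930×10^-4 m·K/W
  R'_brass = ln(0.158/0.134)/(2πk) = 0.1648/(2π·117) = 2.241×10^-4 m·K/W
  R'_expanded polystyrene = ln(0.283/0.158)/(2πk) = 0.5829/(2π·0.0324) = 2.863 m·K/W
  R'_conv,out = 1/(2πr h) = 1/(2π·0.283·6.75) = 0.08332 m·K/W
ΣR = 8.930×10^-4 + 2.241×10^-4 + 2.863 + 0.08332 = 2.947 m·K/W
Q' = ΔT/ΣR = (121 °C − 13 °C)/2.947 = 36.6 W/m

Q' = 36.6 W/m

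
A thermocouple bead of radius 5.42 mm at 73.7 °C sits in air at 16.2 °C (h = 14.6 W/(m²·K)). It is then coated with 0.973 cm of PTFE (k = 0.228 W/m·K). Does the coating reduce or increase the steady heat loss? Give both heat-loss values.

Critical radius for a sphere: r_cr = 2k/h = 0.0312 m = 3.12 cm.
Outer radius after coating: r₂ = 0.00542 + 0.00973 = 0.01515 m.
Since r₁ < r_cr and r₂ ≤ r_cr, the coating moves toward the maximum at r_cr — heat loss rises.
Bare: R = 1/(4πr₁²h) = 185.5 K/W; Q = 57.5/185.5 = 0.310 W.
Coated: R = R_cond + R_conv = 65.10 K/W; Q = 57.5/65.10 = 0.883 W.

increases: 0.310 → 0.883 W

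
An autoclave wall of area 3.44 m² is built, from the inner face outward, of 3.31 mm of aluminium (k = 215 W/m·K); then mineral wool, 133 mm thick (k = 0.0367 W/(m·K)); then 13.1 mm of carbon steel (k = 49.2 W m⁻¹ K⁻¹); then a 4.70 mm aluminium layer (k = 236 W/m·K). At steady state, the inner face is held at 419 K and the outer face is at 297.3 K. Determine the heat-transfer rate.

Q = 116 W

Treat each layer as a resistance in series:
  R_aluminium = L/(kA) = 0.00331/(215·3.44) = 4.475×10^-6 K/W
  R_mineral wool = L/(kA) = 0.133/(0.0367·3.44) = 1.053 K/W
  R_carbon steel = L/(kA) = 0.0131/(49.2·3.44) = 7.740×10^-5 K/W
  R_aluminium = L/(kA) = 0.00470/(236·3.44) = 5.789×10^-6 K/W
ΣR = 4.475×10^-6 + 1.053 + 7.740×10^-5 + 5.789×10^-6 = 1.053 K/W
Q = ΔT/ΣR = (419 K − 297.3 K)/1.053 = 116 W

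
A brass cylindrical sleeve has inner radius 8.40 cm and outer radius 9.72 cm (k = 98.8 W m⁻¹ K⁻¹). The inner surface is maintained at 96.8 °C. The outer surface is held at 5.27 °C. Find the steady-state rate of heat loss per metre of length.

Q' = 2πk·ΔT/ln(r₂/r₁) = 2π × 98.8 × 91.53 / ln(0.0972/0.0840) = 3.89×10^5 W/m

Q' = 389 kW/m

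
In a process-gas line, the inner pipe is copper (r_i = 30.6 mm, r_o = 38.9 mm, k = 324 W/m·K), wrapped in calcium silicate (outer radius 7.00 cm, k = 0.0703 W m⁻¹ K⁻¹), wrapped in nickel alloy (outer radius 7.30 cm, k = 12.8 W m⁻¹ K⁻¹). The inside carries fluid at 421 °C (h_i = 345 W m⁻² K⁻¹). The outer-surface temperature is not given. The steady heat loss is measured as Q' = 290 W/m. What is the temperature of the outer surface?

T_out = 30.7 °C

Sum the resistances:
  R'_conv,in = 1/(2πr h) = 1/(2π·0.0306·345) = 0.01508 m·K/W
  R'_copper = ln(0.0389/0.0306)/(2πk) = 0.2400/(2π·324) = 1.179×10^-4 m·K/W
  R'_calcium silicate = ln(0.0700/0.0389)/(2πk) = 0.5875/(2π·0.0703) = 1.330 m·K/W
  R'_nickel alloy = ln(0.0730/0.0700)/(2πk) = 0.04196/(2π·12.8) = 5.218×10^-4 m·K/W
ΣR = 1.346 m·K/W
ΔT = Q'·ΣR = 290 × 1.346 = 390.3 K
Heat flows outward, so T_out = T_in − ΔT = 421 − 390.3 = 30.7 °C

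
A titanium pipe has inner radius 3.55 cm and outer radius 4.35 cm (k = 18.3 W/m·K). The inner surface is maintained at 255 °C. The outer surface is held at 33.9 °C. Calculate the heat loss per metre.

Q' = 125 kW/m

Q' = 2πk·ΔT/ln(r₂/r₁) = 2π × 18.3 × 221.1 / ln(0.0435/0.0355) = 1.25×10^5 W/m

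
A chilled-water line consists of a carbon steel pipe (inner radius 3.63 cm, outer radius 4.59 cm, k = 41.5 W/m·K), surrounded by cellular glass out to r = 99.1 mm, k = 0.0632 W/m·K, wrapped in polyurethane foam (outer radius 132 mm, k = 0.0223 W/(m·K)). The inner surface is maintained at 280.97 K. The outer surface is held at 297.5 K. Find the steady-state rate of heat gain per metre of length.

Q' = 4.15 W/m

Series thermal resistances, inner to outer:
  R'_carbon steel = ln(0.0459/0.0363)/(2πk) = 0.2346/(2π·41.5) = 8.999×10^-4 m·K/W
  R'_cellular glass = ln(0.0991/0.0459)/(2πk) = 0.7697/(2π·0.0632) = 1.938 m·K/W
  R'_polyurethane foam = ln(0.132/0.0991)/(2πk) = 0.2867/(2π·0.0223) = 2.046 m·K/W
ΣR = 8.999×10^-4 + 1.938 + 2.046 = 3.985 m·K/W
Q' = ΔT/ΣR = (280.97 K − 297.5 K)/3.985 = -4.15 W/m
(Negative Q' ⇒ heat flows inward; heat gain = 4.15 W/m.)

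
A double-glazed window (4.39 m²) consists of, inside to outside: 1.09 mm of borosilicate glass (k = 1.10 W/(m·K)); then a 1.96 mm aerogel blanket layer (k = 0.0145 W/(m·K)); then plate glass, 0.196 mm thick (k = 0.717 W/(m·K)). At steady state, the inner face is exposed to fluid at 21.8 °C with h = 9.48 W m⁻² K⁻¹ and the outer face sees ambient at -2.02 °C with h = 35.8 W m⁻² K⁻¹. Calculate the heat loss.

Q = 388 W

Treat each layer as a resistance in series:
  R_conv,in = 1/(hA) = 1/(9.48·4.39) = 0.02403 K/W
  R_borosilicate glass = L/(kA) = 0.00109/(1.10·4.39) = 2.257×10^-4 K/W
  R_aerogel blanket = L/(kA) = 0.00196/(0.0145·4.39) = 0.03079 K/W
  R_plate glass = L/(kA) = 1.96×10^-4/(0.717·4.39) = 6.227×10^-5 K/W
  R_conv,out = 1/(hA) = 1/(35.8·4.39) = 0.006363 K/W
ΣR = 0.02403 + 2.257×10^-4 + 0.03079 + 6.227×10^-5 + 0.006363 = 0.06147 K/W
Q = ΔT/ΣR = (21.8 °C − -2.02 °C)/0.06147 = 388 W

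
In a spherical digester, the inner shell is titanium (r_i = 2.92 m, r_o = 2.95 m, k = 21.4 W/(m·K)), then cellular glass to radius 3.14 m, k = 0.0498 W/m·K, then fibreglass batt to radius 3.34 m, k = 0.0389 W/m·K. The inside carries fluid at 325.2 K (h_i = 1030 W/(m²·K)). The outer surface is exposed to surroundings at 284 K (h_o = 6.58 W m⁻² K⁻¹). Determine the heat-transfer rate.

Q = 565 W

Resistance network (inner→outer):
  R_conv,in = 1/(4πr²h) = 1/(4π·2.92²·1030) = 9.061×10^-6 K/W
  R_titanium = (1/2.92 − 1/2.95)/(4πk) = 0.003483/(4π·21.4) = 1.295×10^-5 K/W
  R_cellular glass = (1/2.95 − 1/3.14)/(4πk) = 0.02051/(4π·0.0498) = 0.03278 K/W
  R_fibreglass batt = (1/3.14 − 1/3.34)/(4πk) = 0.01907/(4π·0.0389) = 0.03901 K/W
  R_conv,out = 1/(4πr²h) = 1/(4π·3.34²·6.58) = 0.001084 K/W
ΣR = 9.061×10^-6 + 1.295×10^-5 + 0.03278 + 0.03901 + 0.001084 = 0.07290 K/W
Q = ΔT/ΣR = (325.2 K − 284 K)/0.07290 = 565 W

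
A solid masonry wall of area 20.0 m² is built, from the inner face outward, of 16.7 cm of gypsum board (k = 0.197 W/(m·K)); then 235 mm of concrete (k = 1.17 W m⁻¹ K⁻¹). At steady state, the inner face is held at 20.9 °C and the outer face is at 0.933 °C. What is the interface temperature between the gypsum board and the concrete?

Series thermal resistances, inner to outer:
  R_gypsum board = L/(kA) = 0.167/(0.197·20.0) = 0.04239 K/W
  R_concrete = L/(kA) = 0.235/(1.17·20.0) = 0.01004 K/W
ΣR = 0.04239 + 0.01004 = 0.05243 K/W
Q = ΔT/ΣR = (20.9 °C − 0.933 °C)/0.05243 = 380.8 W
From the inner boundary to the gypsum board/concrete interface, ΣR_partial = 0.04239 K/W.
T_interface = T_in − Q·ΣR_partial = 20.9 °C − (380.8)(0.04239) = 4.76 °C

T = 4.76 °C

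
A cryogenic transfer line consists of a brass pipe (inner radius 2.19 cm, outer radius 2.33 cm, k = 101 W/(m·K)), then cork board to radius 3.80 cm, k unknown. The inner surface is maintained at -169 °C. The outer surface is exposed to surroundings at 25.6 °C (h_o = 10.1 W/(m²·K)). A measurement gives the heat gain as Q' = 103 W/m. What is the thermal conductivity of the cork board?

ΣR = ΔT/Q' = |-169 − 25.6|/103 = 1.889 m·K/W
Known resistances:
  R'_brass = ln(0.0233/0.0219)/(2πk) = 0.06197/(2π·101) = 9.765×10^-5 m·K/W
  R'_conv,out = 1/(2πr h) = 1/(2π·0.0380·10.1) = 0.4147 m·K/W
R_cork board = ΣR − ΣR_known = 1.889 − 0.4148 = 1.474 m·K/W
ln(r₂/r₁)/(2πk) = 1.474 ⇒ k = 0.4891/(2π·1.474) = 0.0528 W/m·K

k = 0.0528 W/m·K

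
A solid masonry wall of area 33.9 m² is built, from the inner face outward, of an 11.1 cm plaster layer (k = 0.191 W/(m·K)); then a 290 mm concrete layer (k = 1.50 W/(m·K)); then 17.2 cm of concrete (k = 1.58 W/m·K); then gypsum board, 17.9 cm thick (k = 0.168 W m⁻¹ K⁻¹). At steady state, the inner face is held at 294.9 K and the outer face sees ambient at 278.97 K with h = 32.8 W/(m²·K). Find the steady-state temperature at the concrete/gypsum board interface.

Treat each layer as a resistance in series:
  R_plaster = L/(kA) = 0.111/(0.191·33.9) = 0.01714 K/W
  R_concrete = L/(kA) = 0.290/(1.50·33.9) = 0.005703 K/W
  R_concrete = L/(kA) = 0.172/(1.58·33.9) = 0.003211 K/W
  R_gypsum board = L/(kA) = 0.179/(0.168·33.9) = 0.03143 K/W
  R_conv,out = 1/(hA) = 1/(32.8·33.9) = 8.993×10^-4 K/W
ΣR = 0.01714 + 0.005703 + 0.003211 + 0.03143 + 8.993×10^-4 = 0.05838 K/W
Q = ΔT/ΣR = (294.9 K − 278.97 K)/0.05838 = 272.9 W
From the inner boundary to the concrete/gypsum board interface, ΣR_partial = 0.02605 K/W.
T_interface = T_in − Q·ΣR_partial = 294.9 K − (272.9)(0.02605) = 287.8 K

T = 287.8 K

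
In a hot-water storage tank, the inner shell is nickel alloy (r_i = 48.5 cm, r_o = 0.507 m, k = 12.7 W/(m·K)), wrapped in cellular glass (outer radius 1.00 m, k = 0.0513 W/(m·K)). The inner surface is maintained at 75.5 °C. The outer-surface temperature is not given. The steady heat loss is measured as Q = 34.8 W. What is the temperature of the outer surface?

Series resistances:
  R_nickel alloy = (1/0.485 − 1/0.507)/(4πk) = 0.08947/(4π·12.7) = 5.606×10^-4 K/W
  R_cellular glass = (1/0.507 − 1/1.00)/(4πk) = 0.9724/(4π·0.0513) = 1.508 K/W
ΣR = 1.509 K/W
ΔT = Q·ΣR = 34.8 × 1.509 = 52.51 K
Heat flows outward, so T_out = T_in − ΔT = 75.5 − 52.51 = 23.0 °C

T_out = 23.0 °C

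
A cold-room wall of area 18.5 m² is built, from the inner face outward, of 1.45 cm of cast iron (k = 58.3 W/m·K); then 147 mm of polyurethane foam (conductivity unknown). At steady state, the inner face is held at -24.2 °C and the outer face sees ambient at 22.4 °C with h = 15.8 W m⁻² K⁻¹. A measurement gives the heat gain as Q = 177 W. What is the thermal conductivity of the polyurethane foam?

ΣR = ΔT/Q = |-24.2 − 22.4|/177 = 0.2633 K/W
Known resistances:
  R_cast iron = L/(kA) = 0.0145/(58.3·18.5) = 1.344×10^-5 K/W
  R_conv,out = 1/(hA) = 1/(15.8·18.5) = 0.003421 K/W
R_polyurethane foam = ΣR − ΣR_known = 0.2633 − 0.003434 = 0.2599 K/W
L/(kA) = 0.2599 ⇒ k = 0.147/(0.2599·18.5) = 0.0306 W/m·K

k = 0.0306 W/m·K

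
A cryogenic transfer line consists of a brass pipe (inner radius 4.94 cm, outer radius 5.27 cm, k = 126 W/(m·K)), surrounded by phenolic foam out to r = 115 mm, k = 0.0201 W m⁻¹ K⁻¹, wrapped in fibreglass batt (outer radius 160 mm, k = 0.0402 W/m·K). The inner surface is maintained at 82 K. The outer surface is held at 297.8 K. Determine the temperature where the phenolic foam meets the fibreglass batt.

T = 260.1 K

Treat each layer as a resistance in series:
  R'_brass = ln(0.0527/0.0494)/(2πk) = 0.06467/(2π·126) = 8.168×10^-5 m·K/W
  R'_phenolic foam = ln(0.115/0.0527)/(2πk) = 0.7803/(2π·0.0201) = 6.179 m·K/W
  R'_fibreglass batt = ln(0.160/0.115)/(2πk) = 0.3302/(2π·0.0402) = 1.307 m·K/W
ΣR = 8.168×10^-5 + 6.179 + 1.307 = 7.486 m·K/W
Q' = ΔT/ΣR = (82 K − 297.8 K)/7.486 = -28.83 W/m
From the inner boundary to the phenolic foam/fibreglass batt interface, ΣR_partial = 6.179 m·K/W.
T_interface = T_in − Q'·ΣR_partial = 82 K − (-28.83)(6.179) = 260.1 K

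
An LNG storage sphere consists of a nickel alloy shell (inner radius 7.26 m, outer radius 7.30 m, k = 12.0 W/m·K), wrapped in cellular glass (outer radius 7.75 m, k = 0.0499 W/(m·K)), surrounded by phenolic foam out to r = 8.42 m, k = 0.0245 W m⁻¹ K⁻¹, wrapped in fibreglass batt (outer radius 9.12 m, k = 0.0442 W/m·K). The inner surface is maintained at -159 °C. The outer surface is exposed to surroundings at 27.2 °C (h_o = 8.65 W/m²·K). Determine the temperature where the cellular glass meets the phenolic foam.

T = -121 °C

Resistance network (inner→outer):
  R_nickel alloy = (1/7.26 − 1/7.30)/(4πk) = 7.547×10^-4/(4π·12.0) = 5.005×10^-6 K/W
  R_cellular glass = (1/7.30 − 1/7.75)/(4πk) = 0.007954/(4π·0.0499) = 0.01268 K/W
  R_phenolic foam = (1/7.75 − 1/8.42)/(4πk) = 0.01027/(4π·0.0245) = 0.03335 K/W
  R_fibreglass batt = (1/8.42 − 1/9.12)/(4πk) = 0.009116/(4π·0.0442) = 0.01641 K/W
  R_conv,out = 1/(4πr²h) = 1/(4π·9.12²·8.65) = 1.106×10^-4 K/W
ΣR = 5.005×10^-6 + 0.01268 + 0.03335 + 0.01641 + 1.106×10^-4 = 0.06256 K/W
Q = ΔT/ΣR = (-159 °C − 27.2 °C)/0.06256 = -2976 W
From the inner boundary to the cellular glass/phenolic foam interface, ΣR_partial = 0.01269 K/W.
T_interface = T_in − Q·ΣR_partial = -159 °C − (-2976)(0.01269) = -121 °C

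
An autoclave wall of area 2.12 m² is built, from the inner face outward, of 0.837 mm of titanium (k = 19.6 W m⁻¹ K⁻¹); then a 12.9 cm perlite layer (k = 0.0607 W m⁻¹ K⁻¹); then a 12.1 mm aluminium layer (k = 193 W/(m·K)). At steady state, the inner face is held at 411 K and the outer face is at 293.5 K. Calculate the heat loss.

Q = 117 W

Resistance network (inner→outer):
  R_titanium = L/(kA) = 8.37×10^-4/(19.6·2.12) = 2.014×10^-5 K/W
  R_perlite = L/(kA) = 0.129/(0.0607·2.12) = 1.002 K/W
  R_aluminium = L/(kA) = 0.0121/(193·2.12) = 2.957×10^-5 K/W
ΣR = 2.014×10^-5 + 1.002 + 2.957×10^-5 = 1.002 K/W
Q = ΔT/ΣR = (411 K − 293.5 K)/1.002 = 117 W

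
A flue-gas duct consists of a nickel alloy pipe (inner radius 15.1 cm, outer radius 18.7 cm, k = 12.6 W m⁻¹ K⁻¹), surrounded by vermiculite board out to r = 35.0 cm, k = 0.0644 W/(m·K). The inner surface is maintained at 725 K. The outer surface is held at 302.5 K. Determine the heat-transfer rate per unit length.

Series thermal resistances, inner to outer:
  R'_nickel alloy = ln(0.187/0.151)/(2πk) = 0.2138/(2π·12.6) = 0.002701 m·K/W
  R'_vermiculite board = ln(0.350/0.187)/(2πk) = 0.6268/(2π·0.0644) = 1.549 m·K/W
ΣR = 0.002701 + 1.549 = 1.552 m·K/W
Q' = ΔT/ΣR = (725 K − 302.5 K)/1.552 = 272 W/m

Q' = 272 W/m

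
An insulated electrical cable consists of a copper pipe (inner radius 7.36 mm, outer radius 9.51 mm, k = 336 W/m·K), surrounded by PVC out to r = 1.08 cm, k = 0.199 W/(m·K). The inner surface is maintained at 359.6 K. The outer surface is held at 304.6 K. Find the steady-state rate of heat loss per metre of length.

Q' = 540 W/m

Resistance network (inner→outer):
  R'_copper = ln(0.00951/0.00736)/(2πk) = 0.2563/(2π·336) = 1.214×10^-4 m·K/W
  R'_PVC = ln(0.0108/0.00951)/(2πk) = 0.1272/(2π·0.199) = 0.1017 m·K/W
ΣR = 1.214×10^-4 + 0.1017 = 0.1018 m·K/W
Q' = ΔT/ΣR = (359.6 K − 304.6 K)/0.1018 = 540 W/m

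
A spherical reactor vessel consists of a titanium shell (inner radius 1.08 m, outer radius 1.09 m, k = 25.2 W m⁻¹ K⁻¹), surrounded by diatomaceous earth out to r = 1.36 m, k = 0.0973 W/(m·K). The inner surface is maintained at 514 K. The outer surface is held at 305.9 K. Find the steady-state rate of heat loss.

Resistance network (inner→outer):
  R_titanium = (1/1.08 − 1/1.09)/(4πk) = 0.008495/(4π·25.2) = 2.682×10^-5 K/W
  R_diatomaceous earth = (1/1.09 − 1/1.36)/(4πk) = 0.1821/(4π·0.0973) = 0.1490 K/W
ΣR = 2.682×10^-5 + 0.1490 = 0.1490 K/W
Q = ΔT/ΣR = (514 K − 305.9 K)/0.1490 = 1400 W

Q = 1400 W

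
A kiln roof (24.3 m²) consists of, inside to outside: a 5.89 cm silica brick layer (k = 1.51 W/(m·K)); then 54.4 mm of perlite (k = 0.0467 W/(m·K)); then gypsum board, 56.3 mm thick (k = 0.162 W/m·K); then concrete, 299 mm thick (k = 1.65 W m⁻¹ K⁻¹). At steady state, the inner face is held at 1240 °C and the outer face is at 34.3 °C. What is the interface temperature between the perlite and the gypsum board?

T = 402 °C

Resistance network (inner→outer):
  R_silica brick = L/(kA) = 0.0589/(1.51·24.3) = 0.001605 K/W
  R_perlite = L/(kA) = 0.0544/(0.0467·24.3) = 0.04794 K/W
  R_gypsum board = L/(kA) = 0.0563/(0.162·24.3) = 0.01430 K/W
  R_concrete = L/(kA) = 0.299/(1.65·24.3) = 0.007457 K/W
ΣR = 0.001605 + 0.04794 + 0.01430 + 0.007457 = 0.07130 K/W
Q = ΔT/ΣR = (1240 °C − 34.3 °C)/0.07130 = 16910 W
From the inner boundary to the perlite/gypsum board interface, ΣR_partial = 0.04955 K/W.
T_interface = T_in − Q·ΣR_partial = 1240 °C − (16910)(0.04955) = 402 °C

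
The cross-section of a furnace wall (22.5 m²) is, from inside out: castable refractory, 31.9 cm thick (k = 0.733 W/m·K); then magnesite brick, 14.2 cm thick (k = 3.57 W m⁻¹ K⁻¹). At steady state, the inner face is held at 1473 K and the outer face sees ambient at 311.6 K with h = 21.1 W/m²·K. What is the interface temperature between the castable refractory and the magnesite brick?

Series thermal resistances, inner to outer:
  R_castable refractory = L/(kA) = 0.319/(0.733·22.5) = 0.01934 K/W
  R_magnesite brick = L/(kA) = 0.142/(3.57·22.5) = 0.001768 K/W
  R_conv,out = 1/(hA) = 1/(21.1·22.5) = 0.002106 K/W
ΣR = 0.01934 + 0.001768 + 0.002106 = 0.02321 K/W
Q = ΔT/ΣR = (1473 K − 311.6 K)/0.02321 = 50040 W
From the inner boundary to the castable refractory/magnesite brick interface, ΣR_partial = 0.01934 K/W.
T_interface = T_in − Q·ΣR_partial = 1473 K − (50040)(0.01934) = 505 K

T = 505 K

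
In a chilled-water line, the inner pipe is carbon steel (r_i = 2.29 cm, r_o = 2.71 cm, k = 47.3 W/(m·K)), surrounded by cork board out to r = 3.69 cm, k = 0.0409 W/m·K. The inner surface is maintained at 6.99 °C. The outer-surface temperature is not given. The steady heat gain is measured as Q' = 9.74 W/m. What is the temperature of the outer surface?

T_out = 18.7 °C

Sum the resistances:
  R'_carbon steel = ln(0.0271/0.0229)/(2πk) = 0.1684/(2π·47.3) = 5.666×10^-4 m·K/W
  R'_cork board = ln(0.0369/0.0271)/(2πk) = 0.3087/(2π·0.0409) = 1.201 m·K/W
ΣR = 1.202 m·K/W
ΔT = Q'·ΣR = 9.74 × 1.202 = 11.71 K
Heat flows inward, so T_out = T_in + ΔT = 6.99 + 11.71 = 18.7 °C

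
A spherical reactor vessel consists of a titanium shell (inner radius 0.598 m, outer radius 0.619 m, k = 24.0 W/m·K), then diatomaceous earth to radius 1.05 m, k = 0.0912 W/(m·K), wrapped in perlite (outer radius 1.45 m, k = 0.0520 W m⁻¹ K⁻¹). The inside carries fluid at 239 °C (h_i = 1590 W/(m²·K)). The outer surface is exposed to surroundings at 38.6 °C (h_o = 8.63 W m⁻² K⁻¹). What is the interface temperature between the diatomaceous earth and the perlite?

T = 121 °C

Resistance network (inner→outer):
  R_conv,in = 1/(4πr²h) = 1/(4π·0.598²·1590) = 1.400×10^-4 K/W
  R_titanium = (1/0.598 − 1/0.619)/(4πk) = 0.05673/(4π·24.0) = 1.881×10^-4 K/W
  R_diatomaceous earth = (1/0.619 − 1/1.05)/(4πk) = 0.6631/(4π·0.0912) = 0.5786 K/W
  R_perlite = (1/1.05 − 1/1.45)/(4πk) = 0.2627/(4π·0.0520) = 0.4021 K/W
  R_conv,out = 1/(4πr²h) = 1/(4π·1.45²·8.63) = 0.004386 K/W
ΣR = 1.400×10^-4 + 1.881×10^-4 + 0.5786 + 0.4021 + 0.004386 = 0.9854 K/W
Q = ΔT/ΣR = (239 °C − 38.6 °C)/0.9854 = 203.4 W
From the inner boundary to the diatomaceous earth/perlite interface, ΣR_partial = 0.5789 K/W.
T_interface = T_in − Q·ΣR_partial = 239 °C − (203.4)(0.5789) = 121 °C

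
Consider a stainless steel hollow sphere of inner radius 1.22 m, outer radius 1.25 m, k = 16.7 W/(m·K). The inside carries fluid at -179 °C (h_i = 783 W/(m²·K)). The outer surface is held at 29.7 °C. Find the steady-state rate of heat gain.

Q = 1290 kW

Treat each layer as a resistance in series:
  R_conv,in = 1/(4πr²h) = 1/(4π·1.22²·783) = 6.828×10^-5 K/W
  R_stainless steel = (1/1.22 − 1/1.25)/(4πk) = 0.01967/(4π·16.7) = 9.374×10^-5 K/W
ΣR = 6.828×10^-5 + 9.374×10^-5 = 1.620×10^-4 K/W
Q = ΔT/ΣR = (-179 °C − 29.7 °C)/1.620×10^-4 = -1.29×10^6 W
(Negative Q ⇒ heat flows inward; heat gain = 1.29×10^6 W.)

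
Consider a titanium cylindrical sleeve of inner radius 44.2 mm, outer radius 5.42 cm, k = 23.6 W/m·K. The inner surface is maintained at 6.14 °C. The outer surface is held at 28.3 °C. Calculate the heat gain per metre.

Q' = 16100 W/m

Q' = 2πk·ΔT/ln(r₂/r₁) = 2π × 23.6 × 22.16 / ln(0.0542/0.0442) = 16100 W/m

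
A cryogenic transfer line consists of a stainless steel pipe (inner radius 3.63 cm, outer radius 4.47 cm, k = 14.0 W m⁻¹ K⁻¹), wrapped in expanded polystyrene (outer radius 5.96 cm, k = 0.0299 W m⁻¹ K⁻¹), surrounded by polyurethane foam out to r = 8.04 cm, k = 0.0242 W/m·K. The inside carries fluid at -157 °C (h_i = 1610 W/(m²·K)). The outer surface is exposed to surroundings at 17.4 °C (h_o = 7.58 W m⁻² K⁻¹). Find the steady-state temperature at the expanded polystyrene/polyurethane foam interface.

Resistance network (inner→outer):
  R'_conv,in = 1/(2πr h) = 1/(2π·0.0363·1610) = 0.002723 m·K/W
  R'_stainless steel = ln(0.0447/0.0363)/(2πk) = 0.2082/(2π·14.0) = 0.002366 m·K/W
  R'_expanded polystyrene = ln(0.0596/0.0447)/(2πk) = 0.2877/(2π·0.0299) = 1.531 m·K/W
  R'_polyurethane foam = ln(0.0804/0.0596)/(2πk) = 0.2994/(2π·0.0242) = 1.969 m·K/W
  R'_conv,out = 1/(2πr h) = 1/(2π·0.0804·7.58) = 0.2612 m·K/W
ΣR = 0.002723 + 0.002366 + 1.531 + 1.969 + 0.2612 = 3.766 m·K/W
Q' = ΔT/ΣR = (-157 °C − 17.4 °C)/3.766 = -46.31 W/m
From the inner boundary to the expanded polystyrene/polyurethane foam interface, ΣR_partial = 1.536 m·K/W.
T_interface = T_in − Q'·ΣR_partial = -157 °C − (-46.31)(1.536) = -85.9 °C

T = -85.9 °C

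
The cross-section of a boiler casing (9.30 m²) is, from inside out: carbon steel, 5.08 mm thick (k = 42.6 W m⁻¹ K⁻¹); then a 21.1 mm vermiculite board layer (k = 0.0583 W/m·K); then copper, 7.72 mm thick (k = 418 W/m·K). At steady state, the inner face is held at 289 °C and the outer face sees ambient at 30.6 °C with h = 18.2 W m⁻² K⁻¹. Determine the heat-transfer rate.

Series thermal resistances, inner to outer:
  R_carbon steel = L/(kA) = 0.00508/(42.6·9.30) = 1.282×10^-5 K/W
  R_vermiculite board = L/(kA) = 0.0211/(0.0583·9.30) = 0.03892 K/W
  R_copper = L/(kA) = 0.00772/(418·9.30) = 1.986×10^-6 K/W
  R_conv,out = 1/(hA) = 1/(18.2·9.30) = 0.005908 K/W
ΣR = 1.282×10^-5 + 0.03892 + 1.986×10^-6 + 0.005908 = 0.04484 K/W
Q = ΔT/ΣR = (289 °C − 30.6 °C)/0.04484 = 5760 W

Q = 5.76 kW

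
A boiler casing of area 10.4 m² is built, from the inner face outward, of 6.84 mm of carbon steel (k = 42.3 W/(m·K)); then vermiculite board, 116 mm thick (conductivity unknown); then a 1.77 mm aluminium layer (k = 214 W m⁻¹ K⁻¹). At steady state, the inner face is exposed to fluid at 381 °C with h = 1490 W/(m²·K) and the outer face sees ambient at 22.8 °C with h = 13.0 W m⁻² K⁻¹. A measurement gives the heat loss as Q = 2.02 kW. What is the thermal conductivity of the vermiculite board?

ΣR = ΔT/Q = |381 − 22.8|/2020 = 0.1773 K/W
Known resistances:
  R_conv,in = 1/(hA) = 1/(1490·10.4) = 6.453×10^-5 K/W
  R_carbon steel = L/(kA) = 0.00684/(42.3·10.4) = 1.555×10^-5 K/W
  R_aluminium = L/(kA) = 0.00177/(214·10.4) = 7.953×10^-7 K/W
  R_conv,out = 1/(hA) = 1/(13.0·10.4) = 0.007396 K/W
R_vermiculite board = ΣR − ΣR_known = 0.1773 − 0.007477 = 0.1698 K/W
L/(kA) = 0.1698 ⇒ k = 0.116/(0.1698·10.4) = 0.0657 W/m·K

k = 0.0657 W/m·K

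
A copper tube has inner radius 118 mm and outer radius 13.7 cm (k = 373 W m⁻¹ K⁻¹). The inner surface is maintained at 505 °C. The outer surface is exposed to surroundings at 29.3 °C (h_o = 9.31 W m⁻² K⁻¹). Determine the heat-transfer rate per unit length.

Q' = 3810 W/m

Resistance network (inner→outer):
  R'_copper = ln(0.137/0.118)/(2πk) = 0.1493/(2π·373) = 6.370×10^-5 m·K/W
  R'_conv,out = 1/(2πr h) = 1/(2π·0.137·9.31) = 0.1248 m·K/W
ΣR = 6.370×10^-5 + 0.1248 = 0.1249 m·K/W
Q' = ΔT/ΣR = (505 °C − 29.3 °C)/0.1249 = 3810 W/m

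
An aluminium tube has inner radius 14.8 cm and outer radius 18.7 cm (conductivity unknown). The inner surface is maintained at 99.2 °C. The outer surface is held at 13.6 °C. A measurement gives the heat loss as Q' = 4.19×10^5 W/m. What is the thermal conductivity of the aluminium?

k = 182 W/m·K

ΣR = ΔT/Q' = |99.2 − 13.6|/4.19×10^5 = 2.043×10^-4 m·K/W
ln(r₂/r₁)/(2πk) = 2.043×10^-4 ⇒ k = 0.2339/(2π·2.043×10^-4) = 182 W/m·K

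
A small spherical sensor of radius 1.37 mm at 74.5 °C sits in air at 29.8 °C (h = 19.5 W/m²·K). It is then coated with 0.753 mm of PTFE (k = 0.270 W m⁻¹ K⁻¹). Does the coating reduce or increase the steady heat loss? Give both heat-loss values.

increases: 0.0206 → 0.0455 W

Critical radius for a sphere: r_cr = 2k/h = 0.0277 m = 2.77 cm.
Outer radius after coating: r₂ = 0.00137 + 7.53×10^-4 = 0.002123 m.
Since r₁ < r_cr and r₂ ≤ r_cr, the coating moves toward the maximum at r_cr — heat loss rises.
Bare: R = 1/(4πr₁²h) = 2174 K/W; Q = 44.7/2174 = 0.0206 W.
Coated: R = R_cond + R_conv = 981.7 K/W; Q = 44.7/981.7 = 0.0455 W.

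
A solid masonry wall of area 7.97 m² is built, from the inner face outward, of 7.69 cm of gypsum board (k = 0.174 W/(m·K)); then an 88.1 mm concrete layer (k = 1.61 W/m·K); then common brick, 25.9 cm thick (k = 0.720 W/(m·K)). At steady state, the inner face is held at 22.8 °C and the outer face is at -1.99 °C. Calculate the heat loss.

Treat each layer as a resistance in series:
  R_gypsum board = L/(kA) = 0.0769/(0.174·7.97) = 0.05545 K/W
  R_concrete = L/(kA) = 0.0881/(1.61·7.97) = 0.006866 K/W
  R_common brick = L/(kA) = 0.259/(0.720·7.97) = 0.04513 K/W
ΣR = 0.05545 + 0.006866 + 0.04513 = 0.1074 K/W
Q = ΔT/ΣR = (22.8 °C − -1.99 °C)/0.1074 = 231 W

Q = 231 W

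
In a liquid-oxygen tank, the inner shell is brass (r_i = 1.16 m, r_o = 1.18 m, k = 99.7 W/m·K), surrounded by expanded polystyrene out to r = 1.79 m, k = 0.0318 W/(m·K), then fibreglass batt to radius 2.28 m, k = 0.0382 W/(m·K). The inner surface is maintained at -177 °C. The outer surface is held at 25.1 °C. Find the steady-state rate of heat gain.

Treat each layer as a resistance in series:
  R_brass = (1/1.16 − 1/1.18)/(4πk) = 0.01461/(4π·99.7) = 1.166×10^-5 K/W
  R_expanded polystyrene = (1/1.18 − 1/1.79)/(4πk) = 0.2888/(4π·0.0318) = 0.7227 K/W
  R_fibreglass batt = (1/1.79 − 1/2.28)/(4πk) = 0.1201/(4π·0.0382) = 0.2501 K/W
ΣR = 1.166×10^-5 + 0.7227 + 0.2501 = 0.9728 K/W
Q = ΔT/ΣR = (-177 °C − 25.1 °C)/0.9728 = -208 W
(Negative Q ⇒ heat flows inward; heat gain = 208 W.)

Q = 208 W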